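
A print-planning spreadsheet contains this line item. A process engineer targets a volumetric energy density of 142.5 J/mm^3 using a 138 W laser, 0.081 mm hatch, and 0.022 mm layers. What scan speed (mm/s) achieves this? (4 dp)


v = 138 / (142.5*0.081*0.022) = 543.4462 mm/s


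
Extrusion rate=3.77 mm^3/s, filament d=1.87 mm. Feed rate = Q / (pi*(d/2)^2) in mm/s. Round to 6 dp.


A = pi*(1.87/2)^2 = 2.746459
v = 3.77 / 2.746459 = 1.372677 mm/s


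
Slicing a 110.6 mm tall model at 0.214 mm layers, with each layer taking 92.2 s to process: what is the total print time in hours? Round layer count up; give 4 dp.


Layers = ceil(110.6/0.214) = 517
t = 517 * 92.2 / 3600 = 13.2409 hrs


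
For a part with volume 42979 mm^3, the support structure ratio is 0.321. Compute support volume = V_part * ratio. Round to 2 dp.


V_support = 42979 * 0.321 = 13796.26 mm^3


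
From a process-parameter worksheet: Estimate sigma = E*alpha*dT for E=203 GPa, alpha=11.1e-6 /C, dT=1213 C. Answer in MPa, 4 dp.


sigma = 203*1000 * 11.1e-6 * 1213 = 2733.2529 MPa


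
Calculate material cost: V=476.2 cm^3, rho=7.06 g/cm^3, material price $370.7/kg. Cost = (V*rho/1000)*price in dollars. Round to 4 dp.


Mass = 476.2*7.06/1000 = 3.361972 kg
Cost = 3.361972 * 370.7 = 1246.283 $


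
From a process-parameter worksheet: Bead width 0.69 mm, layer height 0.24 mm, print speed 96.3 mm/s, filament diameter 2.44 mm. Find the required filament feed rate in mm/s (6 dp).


Q = 0.69 * 0.24 * 96.3 = 15.94728 mm^3/s
A_fil = pi*(2.44/2)^2 = 4.67594651 mm^2
v_feed = 15.94728 / 4.67594651 = 3.410492 mm/s


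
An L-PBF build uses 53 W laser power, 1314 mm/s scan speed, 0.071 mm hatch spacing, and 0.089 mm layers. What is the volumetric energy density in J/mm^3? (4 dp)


E = 53 / (1314*0.071*0.089) = 6.3831 J/mm^3


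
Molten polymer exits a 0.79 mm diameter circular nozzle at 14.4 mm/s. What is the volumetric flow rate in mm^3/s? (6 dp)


A = pi*(0.79/2)^2 = 0.49016699 mm^2
Q = 0.49016699 * 14.4 = 7.058405 mm^3/s


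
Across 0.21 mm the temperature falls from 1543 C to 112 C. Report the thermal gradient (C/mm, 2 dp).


G = (1543-112)/0.21 = 6814.29 C/mm


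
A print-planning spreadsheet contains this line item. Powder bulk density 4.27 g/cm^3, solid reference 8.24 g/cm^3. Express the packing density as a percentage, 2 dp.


Packing = (4.27/8.24)*100 = 51.82 %


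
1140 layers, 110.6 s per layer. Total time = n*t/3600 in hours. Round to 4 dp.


t = 1140 * 110.6 / 3600 = 35.0233 hrs


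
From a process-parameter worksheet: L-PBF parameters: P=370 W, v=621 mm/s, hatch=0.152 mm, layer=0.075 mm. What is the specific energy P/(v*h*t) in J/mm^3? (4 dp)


Build rate = 621 * 0.152 * 0.075 = 7.0794 mm^3/s
SE = 370 / 7.0794 = 52.2643 J/mm^3


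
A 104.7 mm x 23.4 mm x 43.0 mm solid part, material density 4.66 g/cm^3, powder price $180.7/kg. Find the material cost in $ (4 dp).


V = 104.7 * 23.4 * 43.0 = 105349.14 mm^3 = 105.34914 cm^3
Mass = 105.34914 * 4.66 / 1000 = 0.49092699 kg
Cost = 0.49092699 * 180.7 = 88.7105 $


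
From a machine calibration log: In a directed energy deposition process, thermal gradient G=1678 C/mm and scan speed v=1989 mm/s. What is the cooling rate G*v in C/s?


CR = 1678 * 1989 = 3337542 C/s


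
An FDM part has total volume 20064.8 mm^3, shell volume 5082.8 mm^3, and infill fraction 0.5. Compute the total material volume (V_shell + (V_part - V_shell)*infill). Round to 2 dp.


V_infill = (20064.8 - 5082.8) * 0.5 = 7491.0
V_total = 5082.8 + 7491.0 = 12573.8 mm^3


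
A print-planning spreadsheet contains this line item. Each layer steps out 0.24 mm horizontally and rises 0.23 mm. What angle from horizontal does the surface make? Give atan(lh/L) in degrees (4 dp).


angle = atan(0.23/0.24) = 43.7811 degrees


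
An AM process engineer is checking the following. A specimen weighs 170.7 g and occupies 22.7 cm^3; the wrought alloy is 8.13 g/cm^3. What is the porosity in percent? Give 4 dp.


rho_part = 170.7 / 22.7 = 7.51982379 g/cm^3
Porosity = (1 - 7.51982379/8.13)*100 = 7.5052 %


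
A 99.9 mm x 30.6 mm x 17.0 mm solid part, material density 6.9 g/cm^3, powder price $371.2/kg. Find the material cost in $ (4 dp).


V = 99.9 * 30.6 * 17.0 = 51967.98 mm^3 = 51.96798 cm^3
Mass = 51.96798 * 6.9 / 1000 = 0.35857906 kg
Cost = 0.35857906 * 371.2 = 133.1045 $


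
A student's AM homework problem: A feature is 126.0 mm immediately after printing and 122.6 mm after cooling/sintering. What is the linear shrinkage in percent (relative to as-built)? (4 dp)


Shrinkage = ((126.0-122.6)/126.0)*100 = 2.6984 %


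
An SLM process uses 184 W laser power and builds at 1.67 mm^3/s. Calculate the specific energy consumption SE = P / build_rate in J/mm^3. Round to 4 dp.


SE = 184 / 1.67 = 110.1796 J/mm^3


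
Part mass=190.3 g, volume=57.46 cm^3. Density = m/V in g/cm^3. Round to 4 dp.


rho = 190.3 / 57.46 = 3.3119 g/cm^3


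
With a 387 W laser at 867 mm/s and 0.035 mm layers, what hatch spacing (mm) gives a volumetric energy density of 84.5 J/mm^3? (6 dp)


h = 387 / (84.5*867*0.035) = 0.150927 mm


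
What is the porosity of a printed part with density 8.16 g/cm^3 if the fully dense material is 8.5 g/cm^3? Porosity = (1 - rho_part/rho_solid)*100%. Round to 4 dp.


Porosity = (1-8.16/8.5)*100 = 4.0 %


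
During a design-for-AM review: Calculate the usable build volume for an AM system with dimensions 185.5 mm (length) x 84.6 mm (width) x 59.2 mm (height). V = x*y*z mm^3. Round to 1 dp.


V = 185.5 * 84.6 * 59.2 = 929043.4 mm^3


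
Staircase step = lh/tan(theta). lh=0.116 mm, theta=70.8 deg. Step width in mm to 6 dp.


step = 0.116 / tan(70.8) = 0.040395 mm


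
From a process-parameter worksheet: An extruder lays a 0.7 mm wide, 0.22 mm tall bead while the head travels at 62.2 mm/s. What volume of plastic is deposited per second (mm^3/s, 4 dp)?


Rate = 0.7 * 0.22 * 62.2 = 9.5788 mm^3/s


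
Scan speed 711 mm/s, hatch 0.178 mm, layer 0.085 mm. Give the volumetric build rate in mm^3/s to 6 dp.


Rate = 711 * 0.178 * 0.085 = 10.75743 mm^3/s


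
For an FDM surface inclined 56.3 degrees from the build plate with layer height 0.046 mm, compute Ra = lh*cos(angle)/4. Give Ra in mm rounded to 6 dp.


Ra = 0.046 * cos(56.3) / 4 = 0.006381 mm


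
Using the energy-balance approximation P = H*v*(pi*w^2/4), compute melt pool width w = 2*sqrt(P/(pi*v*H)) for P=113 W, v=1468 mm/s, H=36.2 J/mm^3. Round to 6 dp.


w = 2*sqrt(113/(pi*1468*36.2)) = 0.052033 mm


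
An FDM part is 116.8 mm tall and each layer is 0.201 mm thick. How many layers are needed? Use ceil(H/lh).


Layers = ceil(116.8/0.201) = 582


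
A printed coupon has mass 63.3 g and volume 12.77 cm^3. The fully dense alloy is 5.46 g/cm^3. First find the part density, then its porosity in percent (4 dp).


rho_part = 63.3 / 12.77 = 4.95693031 g/cm^3
Porosity = (1 - 4.95693031/5.46)*100 = 9.2137 %


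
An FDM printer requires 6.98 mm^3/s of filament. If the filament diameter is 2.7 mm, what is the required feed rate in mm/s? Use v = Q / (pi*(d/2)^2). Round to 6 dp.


A = pi*(2.7/2)^2 = 5.725553
v = 6.98 / 5.725553 = 1.219096 mm/s


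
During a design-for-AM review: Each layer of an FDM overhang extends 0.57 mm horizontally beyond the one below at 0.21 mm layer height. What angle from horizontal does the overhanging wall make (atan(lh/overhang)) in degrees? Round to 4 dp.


angle = atan(0.21/0.57) = 20.2249 degrees


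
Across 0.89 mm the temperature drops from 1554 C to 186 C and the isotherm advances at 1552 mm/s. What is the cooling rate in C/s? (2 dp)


G = (1554-186)/0.89 = 1537.07865169 C/mm
CR = 1537.07865169 * 1552 = 2385546.07 C/s


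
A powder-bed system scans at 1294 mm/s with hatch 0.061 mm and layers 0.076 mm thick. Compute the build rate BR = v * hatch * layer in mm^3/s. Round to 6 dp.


Rate = 1294 * 0.061 * 0.076 = 5.998984 mm^3/s


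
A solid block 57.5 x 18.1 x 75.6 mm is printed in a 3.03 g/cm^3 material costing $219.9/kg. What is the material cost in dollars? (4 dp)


V = 57.5 * 18.1 * 75.6 = 78680.7 mm^3 = 78.6807 cm^3
Mass = 78.6807 * 3.03 / 1000 = 0.23840252 kg
Cost = 0.23840252 * 219.9 = 52.4247 $


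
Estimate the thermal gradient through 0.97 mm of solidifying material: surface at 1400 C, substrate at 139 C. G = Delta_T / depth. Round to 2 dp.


G = (1400-139)/0.97 = 1300.0 C/mm


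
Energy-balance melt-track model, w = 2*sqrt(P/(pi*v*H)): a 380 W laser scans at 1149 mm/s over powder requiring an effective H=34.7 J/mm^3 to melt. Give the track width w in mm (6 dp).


w = 2*sqrt(380/(pi*1149*34.7)) = 0.11016 mm


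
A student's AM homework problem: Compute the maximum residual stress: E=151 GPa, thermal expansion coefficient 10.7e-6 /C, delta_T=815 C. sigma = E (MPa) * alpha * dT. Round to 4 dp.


sigma = 151*1000 * 10.7e-6 * 815 = 1316.7955 MPa


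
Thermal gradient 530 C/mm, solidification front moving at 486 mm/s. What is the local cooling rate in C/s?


CR = 530 * 486 = 257580 C/s


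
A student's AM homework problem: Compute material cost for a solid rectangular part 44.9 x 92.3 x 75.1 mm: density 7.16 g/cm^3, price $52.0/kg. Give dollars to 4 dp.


V = 44.9 * 92.3 * 75.1 = 311234.677 mm^3 = 311.234677 cm^3
Mass = 311.234677 * 7.16 / 1000 = 2.22844029 kg
Cost = 2.22844029 * 52.0 = 115.8789 $


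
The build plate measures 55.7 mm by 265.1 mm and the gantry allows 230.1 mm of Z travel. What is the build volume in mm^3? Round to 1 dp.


V = 55.7 * 265.1 * 230.1 = 3397672.7 mm^3


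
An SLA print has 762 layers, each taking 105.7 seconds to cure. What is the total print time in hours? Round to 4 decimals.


t = 762 * 105.7 / 3600 = 22.3732 hrs


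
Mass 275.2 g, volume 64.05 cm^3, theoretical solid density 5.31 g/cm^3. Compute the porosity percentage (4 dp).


rho_part = 275.2 / 64.05 = 4.29664325 g/cm^3
Porosity = (1 - 4.29664325/5.31)*100 = 19.0839 %


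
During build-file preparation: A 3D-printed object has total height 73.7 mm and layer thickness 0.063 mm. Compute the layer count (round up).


Layers = ceil(73.7/0.063) = 1170


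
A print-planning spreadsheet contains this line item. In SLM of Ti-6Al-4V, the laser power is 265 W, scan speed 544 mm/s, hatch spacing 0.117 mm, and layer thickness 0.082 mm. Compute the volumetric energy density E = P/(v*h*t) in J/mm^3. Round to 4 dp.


E = 265 / (544*0.117*0.082) = 50.7747 J/mm^3


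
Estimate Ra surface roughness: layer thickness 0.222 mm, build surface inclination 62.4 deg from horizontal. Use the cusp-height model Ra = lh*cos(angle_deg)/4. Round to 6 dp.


Ra = 0.222 * cos(62.4) / 4 = 0.025713 mm


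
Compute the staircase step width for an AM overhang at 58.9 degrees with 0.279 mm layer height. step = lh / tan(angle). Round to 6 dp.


step = 0.279 / tan(58.9) = 0.168304 mm


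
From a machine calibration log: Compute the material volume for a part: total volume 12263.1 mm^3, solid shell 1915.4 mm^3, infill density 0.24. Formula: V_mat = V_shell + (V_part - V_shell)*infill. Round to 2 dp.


V_infill = (12263.1 - 1915.4) * 0.24 = 2483.45
V_total = 1915.4 + 2483.45 = 4398.85 mm^3


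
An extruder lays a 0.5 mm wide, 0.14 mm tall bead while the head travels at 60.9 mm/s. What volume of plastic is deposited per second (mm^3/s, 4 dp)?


Rate = 0.5 * 0.14 * 60.9 = 4.263 mm^3/s


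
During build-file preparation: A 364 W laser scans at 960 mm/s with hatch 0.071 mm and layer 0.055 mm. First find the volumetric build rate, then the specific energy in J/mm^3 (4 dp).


Build rate = 960 * 0.071 * 0.055 = 3.7488 mm^3/s
SE = 364 / 3.7488 = 97.0977 J/mm^3


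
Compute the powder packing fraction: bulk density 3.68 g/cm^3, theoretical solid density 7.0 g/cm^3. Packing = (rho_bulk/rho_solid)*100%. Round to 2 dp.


Packing = (3.68/7.0)*100 = 52.57 %


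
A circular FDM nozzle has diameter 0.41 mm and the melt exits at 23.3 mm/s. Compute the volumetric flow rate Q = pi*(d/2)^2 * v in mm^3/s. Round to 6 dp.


A = pi*(0.41/2)^2 = 0.13202543 mm^2
Q = 0.13202543 * 23.3 = 3.076193 mm^3/s


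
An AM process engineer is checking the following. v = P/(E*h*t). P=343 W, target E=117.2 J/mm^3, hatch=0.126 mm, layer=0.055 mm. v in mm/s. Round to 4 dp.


v = 343 / (117.2*0.126*0.055) = 422.3119 mm/s


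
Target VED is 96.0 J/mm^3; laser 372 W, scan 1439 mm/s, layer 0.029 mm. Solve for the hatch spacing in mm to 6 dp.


h = 372 / (96.0*1439*0.029) = 0.092857 mm


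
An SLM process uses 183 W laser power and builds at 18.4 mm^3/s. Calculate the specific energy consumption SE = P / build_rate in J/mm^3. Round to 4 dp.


SE = 183 / 18.4 = 9.9457 J/mm^3


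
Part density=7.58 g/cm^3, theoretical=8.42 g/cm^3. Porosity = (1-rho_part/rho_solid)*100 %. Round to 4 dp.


Porosity = (1-7.58/8.42)*100 = 9.9762 %


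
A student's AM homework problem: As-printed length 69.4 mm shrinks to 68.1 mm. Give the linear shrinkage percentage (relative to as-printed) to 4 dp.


Shrinkage = ((69.4-68.1)/69.4)*100 = 1.8732 %


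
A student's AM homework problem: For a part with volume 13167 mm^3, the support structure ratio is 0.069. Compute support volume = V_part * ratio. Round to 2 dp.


V_support = 13167 * 0.069 = 908.52 mm^3


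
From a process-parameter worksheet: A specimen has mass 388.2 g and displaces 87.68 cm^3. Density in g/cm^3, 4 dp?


rho = 388.2 / 87.68 = 4.4275 g/cm^3


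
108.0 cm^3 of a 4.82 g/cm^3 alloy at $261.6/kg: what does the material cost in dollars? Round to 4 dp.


Mass = 108.0*4.82/1000 = 0.52056 kg
Cost = 0.52056 * 261.6 = 136.1785 $


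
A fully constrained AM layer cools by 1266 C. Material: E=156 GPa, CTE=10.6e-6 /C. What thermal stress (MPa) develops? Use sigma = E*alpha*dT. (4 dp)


sigma = 156*1000 * 10.6e-6 * 1266 = 2093.4576 MPa


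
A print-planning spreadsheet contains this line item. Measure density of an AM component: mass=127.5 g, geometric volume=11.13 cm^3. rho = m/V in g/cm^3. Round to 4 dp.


rho = 127.5 / 11.13 = 11.4555 g/cm^3


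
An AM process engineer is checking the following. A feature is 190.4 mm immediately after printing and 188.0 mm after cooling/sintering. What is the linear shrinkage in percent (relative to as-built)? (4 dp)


Shrinkage = ((190.4-188.0)/190.4)*100 = 1.2605 %


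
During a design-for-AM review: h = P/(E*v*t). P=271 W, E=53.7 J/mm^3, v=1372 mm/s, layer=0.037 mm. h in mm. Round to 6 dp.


h = 271 / (53.7*1372*0.037) = 0.099412 mm


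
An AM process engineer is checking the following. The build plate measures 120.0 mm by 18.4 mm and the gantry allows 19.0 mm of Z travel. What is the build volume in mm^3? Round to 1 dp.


V = 120.0 * 18.4 * 19.0 = 41952.0 mm^3


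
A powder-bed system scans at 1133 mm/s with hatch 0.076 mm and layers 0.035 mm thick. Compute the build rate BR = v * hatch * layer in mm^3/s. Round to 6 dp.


Rate = 1133 * 0.076 * 0.035 = 3.01378 mm^3/s


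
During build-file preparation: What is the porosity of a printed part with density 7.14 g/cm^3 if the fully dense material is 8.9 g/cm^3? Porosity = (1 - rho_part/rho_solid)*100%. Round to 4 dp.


Porosity = (1-7.14/8.9)*100 = 19.7753 %


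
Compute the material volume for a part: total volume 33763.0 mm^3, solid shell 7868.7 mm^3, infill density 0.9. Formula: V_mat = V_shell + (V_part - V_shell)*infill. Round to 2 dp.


V_infill = (33763.0 - 7868.7) * 0.9 = 23304.87
V_total = 7868.7 + 23304.87 = 31173.57 mm^3


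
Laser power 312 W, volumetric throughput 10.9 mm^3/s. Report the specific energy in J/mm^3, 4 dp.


SE = 312 / 10.9 = 28.6239 J/mm^3


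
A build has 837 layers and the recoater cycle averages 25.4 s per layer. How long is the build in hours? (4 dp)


t = 837 * 25.4 / 3600 = 5.9055 hrs


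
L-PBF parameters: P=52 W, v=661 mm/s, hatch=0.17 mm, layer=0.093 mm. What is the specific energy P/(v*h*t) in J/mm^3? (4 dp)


Build rate = 661 * 0.17 * 0.093 = 10.45041 mm^3/s
SE = 52 / 10.45041 = 4.9759 J/mm^3


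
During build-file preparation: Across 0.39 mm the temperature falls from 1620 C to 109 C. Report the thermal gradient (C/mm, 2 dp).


G = (1620-109)/0.39 = 3874.36 C/mm


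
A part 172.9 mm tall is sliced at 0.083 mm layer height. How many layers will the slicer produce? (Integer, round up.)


Layers = ceil(172.9/0.083) = 2084


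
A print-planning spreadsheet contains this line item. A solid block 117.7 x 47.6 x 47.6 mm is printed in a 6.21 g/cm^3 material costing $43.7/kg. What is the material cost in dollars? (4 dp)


V = 117.7 * 47.6 * 47.6 = 266679.952 mm^3 = 266.679952 cm^3
Mass = 266.679952 * 6.21 / 1000 = 1.6560825 kg
Cost = 1.6560825 * 43.7 = 72.3708 $


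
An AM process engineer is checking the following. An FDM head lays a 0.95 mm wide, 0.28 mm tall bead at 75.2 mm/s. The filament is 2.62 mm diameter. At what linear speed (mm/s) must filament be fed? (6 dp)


Q = 0.95 * 0.28 * 75.2 = 20.0032 mm^3/s
A_fil = pi*(2.62/2)^2 = 5.39128715 mm^2
v_feed = 20.0032 / 5.39128715 = 3.710283 mm/s


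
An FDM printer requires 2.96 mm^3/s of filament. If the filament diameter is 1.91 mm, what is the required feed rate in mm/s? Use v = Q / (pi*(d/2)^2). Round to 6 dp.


A = pi*(1.91/2)^2 = 2.865211
v = 2.96 / 2.865211 = 1.033083 mm/s


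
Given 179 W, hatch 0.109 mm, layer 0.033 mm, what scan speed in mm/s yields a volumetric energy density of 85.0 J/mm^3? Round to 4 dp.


v = 179 / (85.0*0.109*0.033) = 585.4552 mm/s


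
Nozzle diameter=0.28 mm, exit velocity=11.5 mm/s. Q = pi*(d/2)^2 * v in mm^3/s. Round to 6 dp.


A = pi*(0.28/2)^2 = 0.06157522 mm^2
Q = 0.06157522 * 11.5 = 0.708115 mm^3/s


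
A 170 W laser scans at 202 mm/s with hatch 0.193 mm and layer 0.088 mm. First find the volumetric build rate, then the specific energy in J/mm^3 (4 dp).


Build rate = 202 * 0.193 * 0.088 = 3.430768 mm^3/s
SE = 170 / 3.430768 = 49.5516 J/mm^3


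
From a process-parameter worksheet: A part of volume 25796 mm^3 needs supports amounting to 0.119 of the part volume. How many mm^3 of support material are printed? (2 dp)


V_support = 25796 * 0.119 = 3069.72 mm^3


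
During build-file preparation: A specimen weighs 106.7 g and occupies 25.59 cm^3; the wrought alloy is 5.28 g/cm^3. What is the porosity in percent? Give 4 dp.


rho_part = 106.7 / 25.59 = 4.1695975 g/cm^3
Porosity = (1 - 4.1695975/5.28)*100 = 21.0304 %


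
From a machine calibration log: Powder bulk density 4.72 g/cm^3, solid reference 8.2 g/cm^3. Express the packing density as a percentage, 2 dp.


Packing = (4.72/8.2)*100 = 57.56 %


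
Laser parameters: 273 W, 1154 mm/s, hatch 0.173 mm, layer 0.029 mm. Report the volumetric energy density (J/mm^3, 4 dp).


E = 273 / (1154*0.173*0.029) = 47.1534 J/mm^3


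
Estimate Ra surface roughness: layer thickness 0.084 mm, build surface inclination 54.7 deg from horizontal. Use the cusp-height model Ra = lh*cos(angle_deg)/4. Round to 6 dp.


Ra = 0.084 * cos(54.7) / 4 = 0.012135 mm


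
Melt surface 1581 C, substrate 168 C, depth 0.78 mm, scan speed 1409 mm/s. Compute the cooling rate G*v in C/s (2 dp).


G = (1581-168)/0.78 = 1811.53846154 C/mm
CR = 1811.53846154 * 1409 = 2552457.69 C/s


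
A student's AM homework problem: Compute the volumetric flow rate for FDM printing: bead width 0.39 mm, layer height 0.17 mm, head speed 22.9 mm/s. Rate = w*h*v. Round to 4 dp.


Rate = 0.39 * 0.17 * 22.9 = 1.5183 mm^3/s


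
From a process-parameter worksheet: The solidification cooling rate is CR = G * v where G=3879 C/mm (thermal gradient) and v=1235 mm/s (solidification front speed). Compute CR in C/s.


CR = 3879 * 1235 = 4790565 C/s


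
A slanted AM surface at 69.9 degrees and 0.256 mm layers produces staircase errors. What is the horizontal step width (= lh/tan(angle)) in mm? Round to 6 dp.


step = 0.256 / tan(69.9) = 0.093683 mm


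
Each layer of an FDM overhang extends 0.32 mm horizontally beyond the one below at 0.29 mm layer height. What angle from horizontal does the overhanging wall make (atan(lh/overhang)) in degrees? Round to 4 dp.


angle = atan(0.29/0.32) = 42.1844 degrees


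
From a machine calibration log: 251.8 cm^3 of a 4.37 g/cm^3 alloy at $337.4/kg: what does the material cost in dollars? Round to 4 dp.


Mass = 251.8*4.37/1000 = 1.100366 kg
Cost = 1.100366 * 337.4 = 371.2635 $


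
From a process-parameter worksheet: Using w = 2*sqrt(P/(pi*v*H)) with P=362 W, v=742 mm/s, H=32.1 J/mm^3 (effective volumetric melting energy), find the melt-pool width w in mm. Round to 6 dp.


w = 2*sqrt(362/(pi*742*32.1)) = 0.139109 mm


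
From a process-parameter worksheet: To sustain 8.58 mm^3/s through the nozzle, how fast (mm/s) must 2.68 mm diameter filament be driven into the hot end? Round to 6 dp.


A = pi*(2.68/2)^2 = 5.641044
v = 8.58 / 5.641044 = 1.520995 mm/s


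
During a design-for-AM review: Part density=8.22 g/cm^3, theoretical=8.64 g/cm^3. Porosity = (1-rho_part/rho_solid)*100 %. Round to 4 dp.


Porosity = (1-8.22/8.64)*100 = 4.8611 %


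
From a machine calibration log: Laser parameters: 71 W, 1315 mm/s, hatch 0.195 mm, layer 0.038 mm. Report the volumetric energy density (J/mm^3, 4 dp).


E = 71 / (1315*0.195*0.038) = 7.2864 J/mm^3


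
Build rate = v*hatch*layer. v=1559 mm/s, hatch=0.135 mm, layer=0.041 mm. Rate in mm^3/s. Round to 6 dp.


Rate = 1559 * 0.135 * 0.041 = 8.629065 mm^3/s


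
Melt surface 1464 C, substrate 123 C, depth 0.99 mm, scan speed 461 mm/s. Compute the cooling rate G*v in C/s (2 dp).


G = (1464-123)/0.99 = 1354.54545455 C/mm
CR = 1354.54545455 * 461 = 624445.45 C/s


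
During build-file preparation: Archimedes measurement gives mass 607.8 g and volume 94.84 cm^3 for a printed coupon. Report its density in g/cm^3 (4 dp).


rho = 607.8 / 94.84 = 6.4087 g/cm^3


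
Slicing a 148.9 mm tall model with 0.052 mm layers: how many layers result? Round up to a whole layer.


Layers = ceil(148.9/0.052) = 2864


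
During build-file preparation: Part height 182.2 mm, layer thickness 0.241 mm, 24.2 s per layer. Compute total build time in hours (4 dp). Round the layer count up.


Layers = ceil(182.2/0.241) = 757
t = 757 * 24.2 / 3600 = 5.0887 hrs


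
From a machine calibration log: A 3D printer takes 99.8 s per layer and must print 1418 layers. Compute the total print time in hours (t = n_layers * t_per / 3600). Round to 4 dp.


t = 1418 * 99.8 / 3600 = 39.3101 hrs


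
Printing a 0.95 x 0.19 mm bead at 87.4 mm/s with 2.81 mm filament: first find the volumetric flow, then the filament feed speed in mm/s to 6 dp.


Q = 0.95 * 0.19 * 87.4 = 15.7757 mm^3/s
A_fil = pi*(2.81/2)^2 = 6.20158244 mm^2
v_feed = 15.7757 / 6.20158244 = 2.543818 mm/s


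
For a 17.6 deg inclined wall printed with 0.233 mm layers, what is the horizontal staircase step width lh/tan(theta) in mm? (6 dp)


step = 0.233 / tan(17.6) = 0.734509 mm


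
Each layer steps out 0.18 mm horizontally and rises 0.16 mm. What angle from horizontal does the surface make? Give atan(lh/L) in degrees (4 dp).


angle = atan(0.16/0.18) = 41.6335 degrees


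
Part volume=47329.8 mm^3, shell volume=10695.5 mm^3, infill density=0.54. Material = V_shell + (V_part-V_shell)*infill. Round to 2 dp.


V_infill = (47329.8 - 10695.5) * 0.54 = 19782.52
V_total = 10695.5 + 19782.52 = 30478.02 mm^3


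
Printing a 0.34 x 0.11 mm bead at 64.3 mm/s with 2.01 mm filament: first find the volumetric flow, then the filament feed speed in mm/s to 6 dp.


Q = 0.34 * 0.11 * 64.3 = 2.40482 mm^3/s
A_fil = pi*(2.01/2)^2 = 3.17308712 mm^2
v_feed = 2.40482 / 3.17308712 = 0.75788 mm/s


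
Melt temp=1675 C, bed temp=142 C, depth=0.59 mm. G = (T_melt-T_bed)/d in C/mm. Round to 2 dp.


G = (1675-142)/0.59 = 2598.31 C/mm


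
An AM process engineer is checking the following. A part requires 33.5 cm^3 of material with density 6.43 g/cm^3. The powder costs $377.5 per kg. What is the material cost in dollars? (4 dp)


Mass = 33.5*6.43/1000 = 0.215405 kg
Cost = 0.215405 * 377.5 = 81.3154 $


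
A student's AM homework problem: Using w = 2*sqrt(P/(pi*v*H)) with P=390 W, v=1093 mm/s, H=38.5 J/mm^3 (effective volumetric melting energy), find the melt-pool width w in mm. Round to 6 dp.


w = 2*sqrt(390/(pi*1093*38.5)) = 0.108629 mm


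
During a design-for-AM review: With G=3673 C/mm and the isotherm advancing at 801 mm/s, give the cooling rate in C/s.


CR = 3673 * 801 = 2942073 C/s


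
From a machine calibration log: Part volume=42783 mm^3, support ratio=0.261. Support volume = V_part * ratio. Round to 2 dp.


V_support = 42783 * 0.261 = 11166.36 mm^3


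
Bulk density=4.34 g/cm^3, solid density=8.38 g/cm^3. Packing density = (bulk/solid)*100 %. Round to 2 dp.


Packing = (4.34/8.38)*100 = 51.79 %


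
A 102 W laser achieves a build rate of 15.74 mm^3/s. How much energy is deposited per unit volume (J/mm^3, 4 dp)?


SE = 102 / 15.74 = 6.4803 J/mm^3


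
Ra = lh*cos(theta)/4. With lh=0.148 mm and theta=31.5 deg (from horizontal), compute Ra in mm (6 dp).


Ra = 0.148 * cos(31.5) / 4 = 0.031548 mm


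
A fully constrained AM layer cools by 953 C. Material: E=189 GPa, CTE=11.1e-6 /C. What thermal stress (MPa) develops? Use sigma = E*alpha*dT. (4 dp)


sigma = 189*1000 * 11.1e-6 * 953 = 1999.2987 MPa


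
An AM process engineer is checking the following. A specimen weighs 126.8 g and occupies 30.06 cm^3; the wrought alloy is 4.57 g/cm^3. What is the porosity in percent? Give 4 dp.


rho_part = 126.8 / 30.06 = 4.21823021 g/cm^3
Porosity = (1 - 4.21823021/4.57)*100 = 7.6974 %


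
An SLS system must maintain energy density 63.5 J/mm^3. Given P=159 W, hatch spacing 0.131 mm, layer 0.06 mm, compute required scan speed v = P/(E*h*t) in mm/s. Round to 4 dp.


v = 159 / (63.5*0.131*0.06) = 318.567 mm/s


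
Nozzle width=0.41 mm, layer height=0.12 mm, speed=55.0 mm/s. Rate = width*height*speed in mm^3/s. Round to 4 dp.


Rate = 0.41 * 0.12 * 55.0 = 2.706 mm^3/s


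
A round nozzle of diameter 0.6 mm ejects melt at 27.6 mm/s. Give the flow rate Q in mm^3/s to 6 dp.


A = pi*(0.6/2)^2 = 0.28274334 mm^2
Q = 0.28274334 * 27.6 = 7.803716 mm^3/s


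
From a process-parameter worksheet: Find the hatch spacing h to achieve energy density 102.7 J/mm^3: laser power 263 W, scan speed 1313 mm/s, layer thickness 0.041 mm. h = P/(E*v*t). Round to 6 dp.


h = 263 / (102.7*1313*0.041) = 0.04757 mm


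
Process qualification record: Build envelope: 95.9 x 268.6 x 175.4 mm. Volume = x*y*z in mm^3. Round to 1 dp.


V = 95.9 * 268.6 * 175.4 = 4518083.0 mm^3


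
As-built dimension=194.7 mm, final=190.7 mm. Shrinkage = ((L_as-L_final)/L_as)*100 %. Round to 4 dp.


Shrinkage = ((194.7-190.7)/194.7)*100 = 2.0544 %


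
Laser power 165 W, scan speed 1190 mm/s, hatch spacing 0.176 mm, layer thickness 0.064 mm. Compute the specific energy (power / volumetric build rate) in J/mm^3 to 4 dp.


Build rate = 1190 * 0.176 * 0.064 = 13.40416 mm^3/s
SE = 165 / 13.40416 = 12.3096 J/mm^3


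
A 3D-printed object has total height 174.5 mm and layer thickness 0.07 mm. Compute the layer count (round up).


Layers = ceil(174.5/0.07) = 2493


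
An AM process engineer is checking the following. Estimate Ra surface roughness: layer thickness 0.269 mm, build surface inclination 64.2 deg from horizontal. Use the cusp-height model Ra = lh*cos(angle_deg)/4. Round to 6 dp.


Ra = 0.269 * cos(64.2) / 4 = 0.029269 mm


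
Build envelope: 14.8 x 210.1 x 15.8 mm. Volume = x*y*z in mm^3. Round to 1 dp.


V = 14.8 * 210.1 * 15.8 = 49129.8 mm^3


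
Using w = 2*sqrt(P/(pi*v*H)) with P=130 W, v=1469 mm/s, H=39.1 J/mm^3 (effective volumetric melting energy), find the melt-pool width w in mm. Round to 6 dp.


w = 2*sqrt(130/(pi*1469*39.1)) = 0.053682 mm


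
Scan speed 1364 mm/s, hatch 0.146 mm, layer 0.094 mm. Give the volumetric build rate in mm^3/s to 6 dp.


Rate = 1364 * 0.146 * 0.094 = 18.719536 mm^3/s


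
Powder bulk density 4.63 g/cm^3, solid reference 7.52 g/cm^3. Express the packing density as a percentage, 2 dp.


Packing = (4.63/7.52)*100 = 61.57 %


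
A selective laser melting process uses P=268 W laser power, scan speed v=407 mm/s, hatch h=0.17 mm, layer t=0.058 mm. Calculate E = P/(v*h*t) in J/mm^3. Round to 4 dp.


E = 268 / (407*0.17*0.058) = 66.7826 J/mm^3


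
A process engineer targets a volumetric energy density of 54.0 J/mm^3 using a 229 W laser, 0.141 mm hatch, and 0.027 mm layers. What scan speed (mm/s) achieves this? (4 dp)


v = 229 / (54.0*0.141*0.027) = 1113.9324 mm/s


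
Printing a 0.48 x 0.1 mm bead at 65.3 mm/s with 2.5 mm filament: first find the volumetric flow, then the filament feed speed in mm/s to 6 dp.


Q = 0.48 * 0.1 * 65.3 = 3.1344 mm^3/s
A_fil = pi*(2.5/2)^2 = 4.90873852 mm^2
v_feed = 3.1344 / 4.90873852 = 0.638535 mm/s


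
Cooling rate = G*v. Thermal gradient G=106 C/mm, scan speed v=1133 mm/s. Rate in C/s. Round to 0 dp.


CR = 106 * 1133 = 120098 C/s


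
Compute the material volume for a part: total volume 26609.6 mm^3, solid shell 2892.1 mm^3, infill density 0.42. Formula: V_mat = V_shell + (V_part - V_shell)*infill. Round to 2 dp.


V_infill = (26609.6 - 2892.1) * 0.42 = 9961.35
V_total = 2892.1 + 9961.35 = 12853.45 mm^3


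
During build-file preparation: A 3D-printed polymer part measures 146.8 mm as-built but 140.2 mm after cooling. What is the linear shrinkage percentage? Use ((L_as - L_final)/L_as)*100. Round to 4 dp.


Shrinkage = ((146.8-140.2)/146.8)*100 = 4.4959 %


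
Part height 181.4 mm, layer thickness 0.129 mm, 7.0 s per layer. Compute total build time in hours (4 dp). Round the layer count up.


Layers = ceil(181.4/0.129) = 1407
t = 1407 * 7.0 / 3600 = 2.7358 hrs


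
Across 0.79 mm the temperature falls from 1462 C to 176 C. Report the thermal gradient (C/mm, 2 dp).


G = (1462-176)/0.79 = 1627.85 C/mm


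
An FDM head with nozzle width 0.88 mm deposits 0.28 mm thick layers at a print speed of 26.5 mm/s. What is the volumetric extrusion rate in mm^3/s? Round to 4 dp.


Rate = 0.88 * 0.28 * 26.5 = 6.5296 mm^3/s


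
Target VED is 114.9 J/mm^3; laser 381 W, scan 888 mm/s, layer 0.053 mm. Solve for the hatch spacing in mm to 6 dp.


h = 381 / (114.9*888*0.053) = 0.070456 mm


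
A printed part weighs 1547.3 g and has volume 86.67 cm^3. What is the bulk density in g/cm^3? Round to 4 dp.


rho = 1547.3 / 86.67 = 17.8528 g/cm^3


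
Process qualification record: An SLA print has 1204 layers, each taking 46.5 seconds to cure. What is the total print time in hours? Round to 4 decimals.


t = 1204 * 46.5 / 3600 = 15.5517 hrs


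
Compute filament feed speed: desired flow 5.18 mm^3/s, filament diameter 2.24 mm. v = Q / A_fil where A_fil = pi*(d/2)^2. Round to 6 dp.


A = pi*(2.24/2)^2 = 3.940814
v = 5.18 / 3.940814 = 1.314449 mm/s


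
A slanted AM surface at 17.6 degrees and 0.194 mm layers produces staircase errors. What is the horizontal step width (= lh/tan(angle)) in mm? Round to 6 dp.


step = 0.194 / tan(17.6) = 0.611565 mm


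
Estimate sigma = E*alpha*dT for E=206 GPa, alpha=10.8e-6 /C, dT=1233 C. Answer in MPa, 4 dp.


sigma = 206*1000 * 10.8e-6 * 1233 = 2743.1784 MPa


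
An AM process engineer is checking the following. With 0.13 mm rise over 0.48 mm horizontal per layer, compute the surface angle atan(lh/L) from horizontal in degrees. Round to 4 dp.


angle = atan(0.13/0.48) = 15.1541 degrees


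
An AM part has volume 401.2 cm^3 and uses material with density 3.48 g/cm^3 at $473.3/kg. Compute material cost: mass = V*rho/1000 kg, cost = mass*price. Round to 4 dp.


Mass = 401.2*3.48/1000 = 1.396176 kg
Cost = 1.396176 * 473.3 = 660.8101 $


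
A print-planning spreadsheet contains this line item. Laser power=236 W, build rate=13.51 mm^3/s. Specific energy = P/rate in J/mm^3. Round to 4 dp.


SE = 236 / 13.51 = 17.4685 J/mm^3


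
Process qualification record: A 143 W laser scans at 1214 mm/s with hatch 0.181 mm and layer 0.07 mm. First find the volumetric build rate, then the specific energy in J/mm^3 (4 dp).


Build rate = 1214 * 0.181 * 0.07 = 15.38138 mm^3/s
SE = 143 / 15.38138 = 9.297 J/mm^3


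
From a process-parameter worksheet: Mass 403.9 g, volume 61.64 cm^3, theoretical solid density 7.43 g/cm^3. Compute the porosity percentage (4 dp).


rho_part = 403.9 / 61.64 = 6.55256327 g/cm^3
Porosity = (1 - 6.55256327/7.43)*100 = 11.8094 %


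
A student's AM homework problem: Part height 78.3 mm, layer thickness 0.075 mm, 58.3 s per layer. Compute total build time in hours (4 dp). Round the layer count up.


Layers = ceil(78.3/0.075) = 1044
t = 1044 * 58.3 / 3600 = 16.907 hrs


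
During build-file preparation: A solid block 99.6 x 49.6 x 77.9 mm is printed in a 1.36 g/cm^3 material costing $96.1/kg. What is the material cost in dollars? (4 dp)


V = 99.6 * 49.6 * 77.9 = 384838.464 mm^3 = 384.838464 cm^3
Mass = 384.838464 * 1.36 / 1000 = 0.52338031 kg
Cost = 0.52338031 * 96.1 = 50.2968 $


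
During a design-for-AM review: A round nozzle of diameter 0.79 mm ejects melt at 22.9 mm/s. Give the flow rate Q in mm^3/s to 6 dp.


A = pi*(0.79/2)^2 = 0.49016699 mm^2
Q = 0.49016699 * 22.9 = 11.224824 mm^3/s


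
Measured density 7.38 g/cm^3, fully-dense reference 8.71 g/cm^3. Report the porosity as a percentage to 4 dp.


Porosity = (1-7.38/8.71)*100 = 15.2698 %


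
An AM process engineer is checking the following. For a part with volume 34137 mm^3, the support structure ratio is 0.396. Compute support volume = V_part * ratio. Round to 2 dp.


V_support = 34137 * 0.396 = 13518.25 mm^3


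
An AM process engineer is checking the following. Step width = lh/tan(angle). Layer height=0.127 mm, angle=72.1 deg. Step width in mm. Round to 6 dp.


step = 0.127 / tan(72.1) = 0.04102 mm


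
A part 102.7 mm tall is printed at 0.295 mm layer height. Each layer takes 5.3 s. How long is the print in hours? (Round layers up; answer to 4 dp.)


Layers = ceil(102.7/0.295) = 349
t = 349 * 5.3 / 3600 = 0.5138 hrs


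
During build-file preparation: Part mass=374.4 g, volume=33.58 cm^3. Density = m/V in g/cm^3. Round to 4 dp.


rho = 374.4 / 33.58 = 11.1495 g/cm^3


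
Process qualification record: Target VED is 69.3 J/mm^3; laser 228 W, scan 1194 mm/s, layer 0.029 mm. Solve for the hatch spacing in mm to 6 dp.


h = 228 / (69.3*1194*0.029) = 0.095017 mm


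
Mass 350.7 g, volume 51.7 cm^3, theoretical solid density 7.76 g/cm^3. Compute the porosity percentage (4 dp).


rho_part = 350.7 / 51.7 = 6.78336557 g/cm^3
Porosity = (1 - 6.78336557/7.76)*100 = 12.5855 %


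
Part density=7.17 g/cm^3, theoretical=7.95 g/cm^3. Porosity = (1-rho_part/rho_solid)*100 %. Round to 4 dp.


Porosity = (1-7.17/7.95)*100 = 9.8113 %


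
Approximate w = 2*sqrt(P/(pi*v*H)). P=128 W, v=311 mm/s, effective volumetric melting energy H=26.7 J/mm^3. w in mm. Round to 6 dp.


w = 2*sqrt(128/(pi*311*26.7)) = 0.140096 mm


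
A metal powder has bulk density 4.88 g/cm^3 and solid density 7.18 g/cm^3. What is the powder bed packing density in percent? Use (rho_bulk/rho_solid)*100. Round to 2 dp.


Packing = (4.88/7.18)*100 = 67.97 %


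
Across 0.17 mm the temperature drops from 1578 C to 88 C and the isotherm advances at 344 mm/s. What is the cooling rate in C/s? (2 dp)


G = (1578-88)/0.17 = 8764.70588235 C/mm
CR = 8764.70588235 * 344 = 3015058.82 C/s


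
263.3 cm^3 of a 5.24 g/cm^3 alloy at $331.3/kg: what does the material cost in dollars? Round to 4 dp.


Mass = 263.3*5.24/1000 = 1.379692 kg
Cost = 1.379692 * 331.3 = 457.092 $


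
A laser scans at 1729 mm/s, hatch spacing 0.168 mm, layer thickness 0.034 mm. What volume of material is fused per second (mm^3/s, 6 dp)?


Rate = 1729 * 0.168 * 0.034 = 9.876048 mm^3/s


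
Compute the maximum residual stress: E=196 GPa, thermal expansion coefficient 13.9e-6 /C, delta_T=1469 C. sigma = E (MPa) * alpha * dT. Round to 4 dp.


sigma = 196*1000 * 13.9e-6 * 1469 = 4002.1436 MPa


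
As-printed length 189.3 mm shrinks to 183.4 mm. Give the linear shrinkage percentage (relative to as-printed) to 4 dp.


Shrinkage = ((189.3-183.4)/189.3)*100 = 3.1167 %


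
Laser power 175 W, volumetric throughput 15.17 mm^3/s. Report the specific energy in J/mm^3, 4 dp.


SE = 175 / 15.17 = 11.5359 J/mm^3


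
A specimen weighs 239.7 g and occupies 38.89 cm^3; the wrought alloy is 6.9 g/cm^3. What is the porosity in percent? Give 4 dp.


rho_part = 239.7 / 38.89 = 6.16353818 g/cm^3
Porosity = (1 - 6.16353818/6.9)*100 = 10.6734 %


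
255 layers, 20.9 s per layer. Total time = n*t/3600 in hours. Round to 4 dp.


t = 255 * 20.9 / 3600 = 1.4804 hrs


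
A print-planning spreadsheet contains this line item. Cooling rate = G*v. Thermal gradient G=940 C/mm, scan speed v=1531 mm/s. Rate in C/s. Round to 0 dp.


CR = 940 * 1531 = 1439140 C/s


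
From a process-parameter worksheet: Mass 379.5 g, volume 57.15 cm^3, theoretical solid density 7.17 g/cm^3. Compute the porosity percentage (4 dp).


rho_part = 379.5 / 57.15 = 6.64041995 g/cm^3
Porosity = (1 - 6.64041995/7.17)*100 = 7.3861 %


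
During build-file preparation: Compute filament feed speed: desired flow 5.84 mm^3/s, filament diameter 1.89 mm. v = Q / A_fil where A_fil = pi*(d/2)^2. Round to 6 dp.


A = pi*(1.89/2)^2 = 2.805521
v = 5.84 / 2.805521 = 2.08161 mm/s


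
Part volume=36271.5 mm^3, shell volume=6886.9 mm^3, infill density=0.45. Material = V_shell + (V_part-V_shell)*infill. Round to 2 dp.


V_infill = (36271.5 - 6886.9) * 0.45 = 13223.07
V_total = 6886.9 + 13223.07 = 20109.97 mm^3


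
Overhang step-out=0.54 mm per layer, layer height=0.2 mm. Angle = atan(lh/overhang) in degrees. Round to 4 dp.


angle = atan(0.2/0.54) = 20.3231 degrees


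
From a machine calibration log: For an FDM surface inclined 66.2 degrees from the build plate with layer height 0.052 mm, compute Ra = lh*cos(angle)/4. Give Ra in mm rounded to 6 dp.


Ra = 0.052 * cos(66.2) / 4 = 0.005246 mm


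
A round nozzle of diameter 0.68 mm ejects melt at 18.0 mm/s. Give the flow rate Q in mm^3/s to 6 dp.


A = pi*(0.68/2)^2 = 0.36316811 mm^2
Q = 0.36316811 * 18.0 = 6.537026 mm^3/s


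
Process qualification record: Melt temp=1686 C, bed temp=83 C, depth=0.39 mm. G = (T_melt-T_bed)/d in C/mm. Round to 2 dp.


G = (1686-83)/0.39 = 4110.26 C/mm


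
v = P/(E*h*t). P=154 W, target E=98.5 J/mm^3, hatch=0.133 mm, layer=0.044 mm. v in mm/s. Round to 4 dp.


v = 154 / (98.5*0.133*0.044) = 267.1654 mm/s


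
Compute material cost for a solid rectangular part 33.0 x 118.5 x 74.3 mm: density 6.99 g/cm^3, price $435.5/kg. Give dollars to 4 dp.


V = 33.0 * 118.5 * 74.3 = 290550.15 mm^3 = 290.55015 cm^3
Mass = 290.55015 * 6.99 / 1000 = 2.03094555 kg
Cost = 2.03094555 * 435.5 = 884.4768 $


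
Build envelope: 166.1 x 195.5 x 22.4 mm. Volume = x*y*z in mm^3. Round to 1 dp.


V = 166.1 * 195.5 * 22.4 = 727385.1 mm^3


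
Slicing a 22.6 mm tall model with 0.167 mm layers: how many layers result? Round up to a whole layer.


Layers = ceil(22.6/0.167) = 136


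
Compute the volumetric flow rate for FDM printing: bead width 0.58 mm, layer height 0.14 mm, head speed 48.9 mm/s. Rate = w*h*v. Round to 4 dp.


Rate = 0.58 * 0.14 * 48.9 = 3.9707 mm^3/s


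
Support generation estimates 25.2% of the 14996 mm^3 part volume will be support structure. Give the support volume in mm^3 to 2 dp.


V_support = 14996 * 0.252 = 3778.99 mm^3
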